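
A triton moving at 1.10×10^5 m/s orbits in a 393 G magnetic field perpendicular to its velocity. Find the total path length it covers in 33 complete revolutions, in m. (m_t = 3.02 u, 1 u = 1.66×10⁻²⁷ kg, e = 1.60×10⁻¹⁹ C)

r = mv/(qB) = 0.0877 m, so one revolution covers 2πr = 0.551 m.
In 33 revolutions: L = 33·2πr = 18.2 m.

L ≈ 18.2 m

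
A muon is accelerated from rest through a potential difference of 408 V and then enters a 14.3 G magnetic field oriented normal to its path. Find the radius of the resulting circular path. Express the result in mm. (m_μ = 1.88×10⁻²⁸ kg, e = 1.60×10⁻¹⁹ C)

r ≈ 685 mm

The kinetic energy gained is K = qV = (1×1.60×10^-19)(408) = 6.53×10^-17 J.
v = √(2K/m) = 8.33×10^5 m/s.
r = mv/(qB) = (1.88×10^-28)(8.33×10^5) / [(1×1.60×10^-19)(1.43×10^-3)] = 0.685 m.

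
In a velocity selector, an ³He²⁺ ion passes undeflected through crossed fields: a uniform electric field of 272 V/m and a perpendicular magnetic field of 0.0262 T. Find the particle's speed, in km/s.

v ≈ 10.4 km/s

For zero net force, qE = qvB, so v = E/B.
v = (272) / (0.0262) = 1.04×10^4 m/s.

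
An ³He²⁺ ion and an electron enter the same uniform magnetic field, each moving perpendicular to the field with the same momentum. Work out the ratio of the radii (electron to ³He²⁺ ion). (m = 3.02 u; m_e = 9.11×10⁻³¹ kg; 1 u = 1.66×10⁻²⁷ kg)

r = p/(qB) ⇒ at equal p, r ∝ 1/q.
r_{electron}/r_{³He²⁺ ion} = 2.00.

ratio ≈ 2.00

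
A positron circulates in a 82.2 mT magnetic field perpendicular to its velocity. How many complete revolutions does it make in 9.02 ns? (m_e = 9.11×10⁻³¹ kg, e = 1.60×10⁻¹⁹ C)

N = 20

T = 2πm/(qB) = 2π(9.11×10^-31) / [(1×1.60×10^-19)(0.0822)] = 4.3522×10^-10 s.
N = t/T = 9.02×10^-9 / 4.3522×10^-10 ≈ 20.73, so 20 complete revolutions.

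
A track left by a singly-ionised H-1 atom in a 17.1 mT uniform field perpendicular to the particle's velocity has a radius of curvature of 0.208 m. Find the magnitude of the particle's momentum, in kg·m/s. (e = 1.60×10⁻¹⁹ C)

p ≈ 5.69×10^-22 kg·m/s

Since qvB = mv²/r, the momentum p = mv = qBr.
p = (1×1.60×10^-19)(0.0171)(0.208) = 5.69×10^-22 kg·m/s.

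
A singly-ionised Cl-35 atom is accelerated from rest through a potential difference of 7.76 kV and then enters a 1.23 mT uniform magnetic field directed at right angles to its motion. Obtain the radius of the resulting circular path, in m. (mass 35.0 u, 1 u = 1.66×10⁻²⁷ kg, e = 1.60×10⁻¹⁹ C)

r ≈ 61.0 m

The kinetic energy gained is K = qV = (1×1.60×10^-19)(7760) = 1.24×10^-15 J.
v = √(2K/m) = 2.07×10^5 m/s.
r = mv/(qB) = (5.81×10^-26)(2.07×10^5) / [(1×1.60×10^-19)(1.23×10^-3)] = 61.0 m.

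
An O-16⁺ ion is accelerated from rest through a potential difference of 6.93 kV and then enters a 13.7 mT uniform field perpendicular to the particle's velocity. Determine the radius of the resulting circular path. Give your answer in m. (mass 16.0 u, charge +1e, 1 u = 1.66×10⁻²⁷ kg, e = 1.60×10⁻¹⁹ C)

r ≈ 3.50 m

The kinetic energy gained is K = qV = (1×1.60×10^-19)(6930) = 1.11×10^-15 J.
v = √(2K/m) = 2.89×10^5 m/s.
r = mv/(qB) = (2.66×10^-26)(2.89×10^5) / [(1×1.60×10^-19)(0.0137)] = 3.50 m.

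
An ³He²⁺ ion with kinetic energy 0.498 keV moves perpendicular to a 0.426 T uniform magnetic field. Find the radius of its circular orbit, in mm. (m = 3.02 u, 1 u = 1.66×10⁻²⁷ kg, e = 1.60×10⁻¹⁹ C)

Convert the energy: K = 0.498 keV = 7.97×10^-17 J.
v = √(2K/m) = √(2·7.97×10^-17/5.01×10^-27) = 1.78×10^5 m/s.
r = mv/(qB) = (5.01×10^-27)(1.78×10^5) / [(2×1.60×10^-19)(0.426)] = 6.56×10^-3 m.

r ≈ 6.56 mm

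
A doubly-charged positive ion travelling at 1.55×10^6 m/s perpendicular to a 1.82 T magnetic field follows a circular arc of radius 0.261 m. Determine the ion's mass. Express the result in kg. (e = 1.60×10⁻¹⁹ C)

qvB = mv²/r ⇒ m = qBr/v.
m = (2×1.60×10^-19)(1.82)(0.261) / (1.55×10^6) = 9.81×10^-26 kg.

m ≈ 9.81×10^-26 kg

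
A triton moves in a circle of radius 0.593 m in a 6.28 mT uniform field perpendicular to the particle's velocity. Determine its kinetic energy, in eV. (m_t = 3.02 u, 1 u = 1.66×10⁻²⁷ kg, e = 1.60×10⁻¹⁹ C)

v = qBr/m = (1×1.60×10^-19)(6.28×10^-3)(0.593) / (5.01×10^-27) = 1.19×10^5 m/s.
K = ½mv² = 0.5·(5.01×10^-27)·(1.19×10^5)² = 3.54×10^-17 J = 221 eV.

K ≈ 221 eV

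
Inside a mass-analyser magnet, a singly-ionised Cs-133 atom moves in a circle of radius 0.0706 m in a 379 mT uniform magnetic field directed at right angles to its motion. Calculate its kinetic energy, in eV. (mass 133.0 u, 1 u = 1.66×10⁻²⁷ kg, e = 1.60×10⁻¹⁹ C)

v = qBr/m = (1×1.60×10^-19)(0.379)(0.0706) / (2.21×10^-25) = 1.94×10^4 m/s.
K = ½mv² = 0.5·(2.21×10^-25)·(1.94×10^4)² = 4.15×10^-17 J = 259 eV.

K ≈ 259 eV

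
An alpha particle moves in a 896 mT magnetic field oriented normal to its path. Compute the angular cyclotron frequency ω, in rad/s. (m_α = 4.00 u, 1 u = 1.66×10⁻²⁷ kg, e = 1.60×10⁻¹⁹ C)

ω = qB/m = (2×1.60×10^-19)(0.896) / (6.64×10^-27) = 4.32×10^7 rad/s.

ω ≈ 4.32×10^7 rad/s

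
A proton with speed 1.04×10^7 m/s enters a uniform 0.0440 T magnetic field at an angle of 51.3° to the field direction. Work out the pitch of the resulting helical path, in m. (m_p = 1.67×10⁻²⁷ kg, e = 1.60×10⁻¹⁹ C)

pitch ≈ 9.69 m

The velocity component along B is v∥ = v cos51.3° = 6.50×10^6 m/s.
The cyclotron period T = 2πm/(qB) = 1.49×10^-6 s is set by m, q, B alone.
Pitch = v∥·T = (6.50×10^6)(1.49×10^-6) = 9.69 m.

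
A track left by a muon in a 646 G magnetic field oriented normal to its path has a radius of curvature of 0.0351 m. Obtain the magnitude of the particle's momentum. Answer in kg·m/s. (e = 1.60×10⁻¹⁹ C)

Since qvB = mv²/r, the momentum p = mv = qBr.
p = (1×1.60×10^-19)(0.0646)(0.0351) = 3.63×10^-22 kg·m/s.

p ≈ 3.63×10^-22 kg·m/s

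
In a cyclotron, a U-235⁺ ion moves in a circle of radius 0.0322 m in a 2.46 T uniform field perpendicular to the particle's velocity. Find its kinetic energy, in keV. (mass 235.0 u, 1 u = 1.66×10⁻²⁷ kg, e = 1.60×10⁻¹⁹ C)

K ≈ 1.29 keV

v = qBr/m = (1×1.60×10^-19)(2.46)(0.0322) / (3.90×10^-25) = 3.25×10^4 m/s.
K = ½mv² = 0.5·(3.90×10^-25)·(3.25×10^4)² = 2.06×10^-16 J = 1.29 keV.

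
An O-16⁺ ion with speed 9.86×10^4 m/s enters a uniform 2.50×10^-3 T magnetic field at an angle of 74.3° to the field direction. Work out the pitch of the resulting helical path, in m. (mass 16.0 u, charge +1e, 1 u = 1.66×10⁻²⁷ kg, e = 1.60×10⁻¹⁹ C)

The velocity component along B is v∥ = v cos74.3° = 2.67×10^4 m/s.
The cyclotron period T = 2πm/(qB) = 4.17×10^-4 s is set by m, q, B alone.
Pitch = v∥·T = (2.67×10^4)(4.17×10^-4) = 11.1 m.

pitch ≈ 11.1 m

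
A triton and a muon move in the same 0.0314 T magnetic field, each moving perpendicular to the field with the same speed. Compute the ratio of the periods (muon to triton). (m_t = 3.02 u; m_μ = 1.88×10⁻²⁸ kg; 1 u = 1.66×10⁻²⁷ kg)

T = 2πm/(qB) is independent of speed, so T₂/T₁ = (m₂/q₂)/(m₁/q₁).
T_{muon}/T_{triton} = (1.88×10^-28/1e) / (5.01×10^-27/1e) = 0.0375.

ratio ≈ 0.0375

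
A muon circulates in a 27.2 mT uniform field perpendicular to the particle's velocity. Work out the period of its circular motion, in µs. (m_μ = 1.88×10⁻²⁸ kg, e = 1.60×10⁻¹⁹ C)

T ≈ 0.271 µs

The cyclotron period is independent of speed: T = 2πm/(qB).
T = 2π(1.88×10^-28) / [(1×1.60×10^-19)(0.0272)] = 2.71×10^-7 s.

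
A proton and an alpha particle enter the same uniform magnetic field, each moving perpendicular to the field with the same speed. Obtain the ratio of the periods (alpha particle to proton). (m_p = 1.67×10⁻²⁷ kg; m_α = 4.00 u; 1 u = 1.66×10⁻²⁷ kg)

T = 2πm/(qB) is independent of speed, so T₂/T₁ = (m₂/q₂)/(m₁/q₁).
T_{alpha particle}/T_{proton} = (6.64×10^-27/2e) / (1.67×10^-27/1e) = 1.99.

ratio ≈ 1.99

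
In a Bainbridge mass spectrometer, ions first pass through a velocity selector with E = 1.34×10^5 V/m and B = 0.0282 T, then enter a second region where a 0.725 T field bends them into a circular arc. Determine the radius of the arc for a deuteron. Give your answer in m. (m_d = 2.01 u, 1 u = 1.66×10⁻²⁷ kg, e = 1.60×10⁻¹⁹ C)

r ≈ 0.137 m

The selector passes v = E/B = 1.34×10^5/0.0282 = 4.75×10^6 m/s.
In the deflection region, r = mv/(qB₂) = (3.34×10^-27)(4.75×10^6) / [(1×1.60×10^-19)(0.725)] = 0.137 m.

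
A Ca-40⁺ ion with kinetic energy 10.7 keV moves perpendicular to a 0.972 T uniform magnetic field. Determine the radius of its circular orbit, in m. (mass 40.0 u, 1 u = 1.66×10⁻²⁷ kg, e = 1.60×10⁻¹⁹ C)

Convert the energy: K = 10.7 keV = 1.71×10^-15 J.
v = √(2K/m) = √(2·1.71×10^-15/6.64×10^-26) = 2.27×10^5 m/s.
r = mv/(qB) = (6.64×10^-26)(2.27×10^5) / [(1×1.60×10^-19)(0.972)] = 0.0970 m.

r ≈ 0.0970 m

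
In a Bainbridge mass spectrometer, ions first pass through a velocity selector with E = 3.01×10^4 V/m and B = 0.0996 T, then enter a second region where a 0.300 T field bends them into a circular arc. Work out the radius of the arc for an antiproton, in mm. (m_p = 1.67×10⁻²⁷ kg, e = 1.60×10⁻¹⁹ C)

The selector passes v = E/B = 3.01×10^4/0.0996 = 3.02×10^5 m/s.
In the deflection region, r = mv/(qB₂) = (1.67×10^-27)(3.02×10^5) / [(1×1.60×10^-19)(0.300)] = 0.0105 m.

r ≈ 10.5 mm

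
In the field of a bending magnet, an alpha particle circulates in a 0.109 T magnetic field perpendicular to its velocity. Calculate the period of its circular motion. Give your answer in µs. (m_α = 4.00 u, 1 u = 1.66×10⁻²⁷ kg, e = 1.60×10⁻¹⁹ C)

The cyclotron period is independent of speed: T = 2πm/(qB).
T = 2π(6.64×10^-27) / [(2×1.60×10^-19)(0.109)] = 1.20×10^-6 s.

T ≈ 1.20 µs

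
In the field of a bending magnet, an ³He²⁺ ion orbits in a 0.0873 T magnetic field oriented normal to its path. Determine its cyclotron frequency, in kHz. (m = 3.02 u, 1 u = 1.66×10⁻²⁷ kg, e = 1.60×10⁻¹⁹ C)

f = qB/(2πm) = (2×1.60×10^-19)(0.0873) / [2π(5.01×10^-27)] = 8.87×10^5 Hz.

f ≈ 887 kHz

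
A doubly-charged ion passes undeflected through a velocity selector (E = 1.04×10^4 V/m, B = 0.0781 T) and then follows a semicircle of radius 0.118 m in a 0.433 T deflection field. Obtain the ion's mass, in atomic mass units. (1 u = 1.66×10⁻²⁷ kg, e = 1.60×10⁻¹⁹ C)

m ≈ 74.0 u

v = E/B₁ = 1.33×10^5 m/s.
From r = mv/(qB₂), m = qB₂r/v = (2×1.60×10^-19)(0.433)(0.118) / (1.33×10^5) = 1.23×10^-25 kg.
In atomic mass units: m = 1.23×10^-25 / 1.66×10^-27 = 74.0 u.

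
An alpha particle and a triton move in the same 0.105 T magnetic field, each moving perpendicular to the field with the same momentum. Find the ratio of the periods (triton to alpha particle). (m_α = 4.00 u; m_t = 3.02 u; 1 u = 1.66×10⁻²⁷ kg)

ratio ≈ 1.51

T = 2πm/(qB) is independent of speed, so T₂/T₁ = (m₂/q₂)/(m₁/q₁).
T_{triton}/T_{alpha particle} = (5.01×10^-27/1e) / (6.64×10^-27/2e) = 1.51.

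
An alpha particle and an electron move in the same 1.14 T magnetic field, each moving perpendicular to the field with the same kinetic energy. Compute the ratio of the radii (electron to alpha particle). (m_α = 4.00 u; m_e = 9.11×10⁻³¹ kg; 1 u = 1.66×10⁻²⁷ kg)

r = √(2mK)/(qB) ⇒ at equal K, r ∝ √m/q.
r_{electron}/r_{alpha particle} = 0.0234.

ratio ≈ 0.0234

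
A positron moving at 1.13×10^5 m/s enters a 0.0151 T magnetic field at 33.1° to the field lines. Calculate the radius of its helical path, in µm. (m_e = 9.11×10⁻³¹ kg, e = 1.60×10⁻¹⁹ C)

Only the perpendicular component v⊥ = v sin33.1° = 6.17×10^4 m/s is bent by the field.
r = m v⊥ /(qB) = (9.11×10^-31)(6.17×10^4) / [(1×1.60×10^-19)(0.0151)] = 2.33×10^-5 m.

r ≈ 23.3 µm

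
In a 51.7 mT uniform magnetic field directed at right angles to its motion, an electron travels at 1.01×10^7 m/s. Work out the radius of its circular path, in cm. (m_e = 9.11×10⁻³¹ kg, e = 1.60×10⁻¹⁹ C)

r ≈ 0.111 cm

The magnetic force provides the centripetal force: qvB = mv²/r, so r = mv/(qB).
r = (9.11×10^-31 kg)(1.01×10^7 m/s) / [(1×1.60×10^-19 C)(0.0517 T)] = 1.11×10^-3 m.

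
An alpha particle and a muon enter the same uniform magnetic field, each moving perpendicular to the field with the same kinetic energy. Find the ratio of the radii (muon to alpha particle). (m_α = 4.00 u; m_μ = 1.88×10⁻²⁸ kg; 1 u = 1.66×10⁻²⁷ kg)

r = √(2mK)/(qB) ⇒ at equal K, r ∝ √m/q.
r_{muon}/r_{alpha particle} = 0.337.

ratio ≈ 0.337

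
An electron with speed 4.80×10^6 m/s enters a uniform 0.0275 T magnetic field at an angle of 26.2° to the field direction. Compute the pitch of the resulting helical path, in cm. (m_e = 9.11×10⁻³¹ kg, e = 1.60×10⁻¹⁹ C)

pitch ≈ 0.560 cm

The velocity component along B is v∥ = v cos26.2° = 4.31×10^6 m/s.
The cyclotron period T = 2πm/(qB) = 1.30×10^-9 s is set by m, q, B alone.
Pitch = v∥·T = (4.31×10^6)(1.30×10^-9) = 5.60×10^-3 m.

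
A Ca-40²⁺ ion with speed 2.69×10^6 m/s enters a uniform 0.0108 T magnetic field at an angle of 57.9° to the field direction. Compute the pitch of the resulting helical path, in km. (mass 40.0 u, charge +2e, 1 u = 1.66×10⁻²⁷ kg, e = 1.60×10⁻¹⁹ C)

The velocity component along B is v∥ = v cos57.9° = 1.43×10^6 m/s.
The cyclotron period T = 2πm/(qB) = 1.21×10^-4 s is set by m, q, B alone.
Pitch = v∥·T = (1.43×10^6)(1.21×10^-4) = 173 m.

pitch ≈ 0.173 km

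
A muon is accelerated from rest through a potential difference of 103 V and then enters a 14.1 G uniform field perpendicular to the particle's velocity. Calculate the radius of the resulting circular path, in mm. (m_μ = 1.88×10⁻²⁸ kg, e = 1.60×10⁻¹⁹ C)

r ≈ 349 mm

The kinetic energy gained is K = qV = (1×1.60×10^-19)(103) = 1.65×10^-17 J.
v = √(2K/m) = 4.19×10^5 m/s.
r = mv/(qB) = (1.88×10^-28)(4.19×10^5) / [(1×1.60×10^-19)(1.41×10^-3)] = 0.349 m.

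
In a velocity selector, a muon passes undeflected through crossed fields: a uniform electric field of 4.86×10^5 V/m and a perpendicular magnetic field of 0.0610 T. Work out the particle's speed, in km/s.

For zero net force, qE = qvB, so v = E/B.
v = (4.86×10^5) / (0.0610) = 7.97×10^6 m/s.

v ≈ 7970 km/s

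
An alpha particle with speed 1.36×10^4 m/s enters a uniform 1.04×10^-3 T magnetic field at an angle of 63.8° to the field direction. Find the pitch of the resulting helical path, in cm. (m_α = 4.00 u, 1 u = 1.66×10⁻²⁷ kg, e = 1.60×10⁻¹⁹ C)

The velocity component along B is v∥ = v cos63.8° = 6000 m/s.
The cyclotron period T = 2πm/(qB) = 1.25×10^-4 s is set by m, q, B alone.
Pitch = v∥·T = (6000)(1.25×10^-4) = 0.753 m.

pitch ≈ 75.3 cm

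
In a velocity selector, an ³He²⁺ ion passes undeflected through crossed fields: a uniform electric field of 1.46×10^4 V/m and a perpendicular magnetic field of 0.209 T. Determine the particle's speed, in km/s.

v ≈ 69.9 km/s

For zero net force, qE = qvB, so v = E/B.
v = (1.46×10^4) / (0.209) = 6.99×10^4 m/s.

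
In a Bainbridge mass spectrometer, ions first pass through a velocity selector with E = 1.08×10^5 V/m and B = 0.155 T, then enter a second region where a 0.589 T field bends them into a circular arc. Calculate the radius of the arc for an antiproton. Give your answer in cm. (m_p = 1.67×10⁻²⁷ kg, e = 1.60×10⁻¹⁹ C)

r ≈ 1.23 cm

The selector passes v = E/B = 1.08×10^5/0.155 = 6.97×10^5 m/s.
In the deflection region, r = mv/(qB₂) = (1.67×10^-27)(6.97×10^5) / [(1×1.60×10^-19)(0.589)] = 0.0123 m.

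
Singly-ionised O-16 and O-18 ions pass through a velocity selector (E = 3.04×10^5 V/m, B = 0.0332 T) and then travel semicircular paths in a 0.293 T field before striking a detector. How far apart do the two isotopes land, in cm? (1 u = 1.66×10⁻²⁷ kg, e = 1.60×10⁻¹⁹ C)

Both emerge at v = E/B₁ = 9.16×10^6 m/s.
r = mv/(qB₂), so r₁ = 5.188 m and r₂ = 5.836 m, giving Δr = 0.648 m.
After a semicircle each ion lands a diameter 2r from the entry slit, so the separation is 2Δr = 1.30 m.

Δd ≈ 130 cm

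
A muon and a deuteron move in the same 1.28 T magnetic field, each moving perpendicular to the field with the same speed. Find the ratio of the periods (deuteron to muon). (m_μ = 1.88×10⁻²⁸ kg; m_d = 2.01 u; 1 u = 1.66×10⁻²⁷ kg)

T = 2πm/(qB) is independent of speed, so T₂/T₁ = (m₂/q₂)/(m₁/q₁).
T_{deuteron}/T_{muon} = (3.34×10^-27/1e) / (1.88×10^-28/1e) = 17.7.

ratio ≈ 17.7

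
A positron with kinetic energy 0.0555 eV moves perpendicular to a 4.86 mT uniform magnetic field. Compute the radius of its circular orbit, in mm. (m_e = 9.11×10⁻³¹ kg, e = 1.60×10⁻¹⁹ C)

Convert the energy: K = 0.0555 eV = 8.88×10^-21 J.
v = √(2K/m) = √(2·8.88×10^-21/9.11×10^-31) = 1.40×10^5 m/s.
r = mv/(qB) = (9.11×10^-31)(1.40×10^5) / [(1×1.60×10^-19)(4.86×10^-3)] = 1.64×10^-4 m.

r ≈ 0.164 mm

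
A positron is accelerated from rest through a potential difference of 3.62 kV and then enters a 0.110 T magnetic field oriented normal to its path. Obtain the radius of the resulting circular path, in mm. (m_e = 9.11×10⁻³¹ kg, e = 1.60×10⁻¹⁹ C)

The kinetic energy gained is K = qV = (1×1.60×10^-19)(3620) = 5.79×10^-16 J.
v = √(2K/m) = 3.57×10^7 m/s.
r = mv/(qB) = (9.11×10^-31)(3.57×10^7) / [(1×1.60×10^-19)(0.110)] = 1.85×10^-3 m.

r ≈ 1.85 mm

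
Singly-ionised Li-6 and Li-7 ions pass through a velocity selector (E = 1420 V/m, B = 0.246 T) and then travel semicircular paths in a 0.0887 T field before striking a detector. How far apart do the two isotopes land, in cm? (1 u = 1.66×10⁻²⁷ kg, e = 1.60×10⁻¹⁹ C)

Δd ≈ 0.135 cm

Both emerge at v = E/B₁ = 5770 m/s.
r = mv/(qB₂), so r₁ = 4.051×10^-3 m and r₂ = 4.726×10^-3 m, giving Δr = 6.75×10^-4 m.
After a semicircle each ion lands a diameter 2r from the entry slit, so the separation is 2Δr = 1.35×10^-3 m.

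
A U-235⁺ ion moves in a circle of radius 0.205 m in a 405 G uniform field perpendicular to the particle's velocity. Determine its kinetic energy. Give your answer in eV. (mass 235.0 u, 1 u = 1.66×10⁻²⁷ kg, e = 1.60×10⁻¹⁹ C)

v = qBr/m = (1×1.60×10^-19)(0.0405)(0.205) / (3.90×10^-25) = 3410 m/s.
K = ½mv² = 0.5·(3.90×10^-25)·(3410)² = 2.26×10^-18 J = 14.1 eV.

K ≈ 14.1 eV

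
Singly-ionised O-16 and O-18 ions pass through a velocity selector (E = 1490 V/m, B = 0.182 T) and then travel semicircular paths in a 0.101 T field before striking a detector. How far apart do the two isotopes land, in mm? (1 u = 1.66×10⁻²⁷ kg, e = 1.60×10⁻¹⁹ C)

Both emerge at v = E/B₁ = 8190 m/s.
r = mv/(qB₂), so r₁ = 0.01346 m and r₂ = 0.01514 m, giving Δr = 1.68×10^-3 m.
After a semicircle each ion lands a diameter 2r from the entry slit, so the separation is 2Δr = 3.36×10^-3 m.

Δd ≈ 3.36 mm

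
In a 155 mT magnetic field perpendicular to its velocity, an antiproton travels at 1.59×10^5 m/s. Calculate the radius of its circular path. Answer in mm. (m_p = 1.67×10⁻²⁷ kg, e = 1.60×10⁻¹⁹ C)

r ≈ 10.7 mm

The magnetic force provides the centripetal force: qvB = mv²/r, so r = mv/(qB).
r = (1.67×10^-27 kg)(1.59×10^5 m/s) / [(1×1.60×10^-19 C)(0.155 T)] = 0.0107 m.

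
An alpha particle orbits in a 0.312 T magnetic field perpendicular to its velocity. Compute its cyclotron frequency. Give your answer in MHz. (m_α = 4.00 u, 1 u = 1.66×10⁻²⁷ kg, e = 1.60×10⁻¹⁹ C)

f = qB/(2πm) = (2×1.60×10^-19)(0.312) / [2π(6.64×10^-27)] = 2.39×10^6 Hz.

f ≈ 2.39 MHz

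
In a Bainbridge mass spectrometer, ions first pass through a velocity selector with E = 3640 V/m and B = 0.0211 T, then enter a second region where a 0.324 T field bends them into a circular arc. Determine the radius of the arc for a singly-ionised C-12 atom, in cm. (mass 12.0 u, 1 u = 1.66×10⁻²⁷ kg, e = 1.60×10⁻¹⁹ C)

The selector passes v = E/B = 3640/0.0211 = 1.73×10^5 m/s.
In the deflection region, r = mv/(qB₂) = (1.99×10^-26)(1.73×10^5) / [(1×1.60×10^-19)(0.324)] = 0.0663 m.

r ≈ 6.63 cm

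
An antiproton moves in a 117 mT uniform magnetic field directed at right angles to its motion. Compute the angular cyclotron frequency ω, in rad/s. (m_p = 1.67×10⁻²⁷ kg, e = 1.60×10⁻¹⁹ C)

ω ≈ 1.12×10^7 rad/s

ω = qB/m = (1×1.60×10^-19)(0.117) / (1.67×10^-27) = 1.12×10^7 rad/s.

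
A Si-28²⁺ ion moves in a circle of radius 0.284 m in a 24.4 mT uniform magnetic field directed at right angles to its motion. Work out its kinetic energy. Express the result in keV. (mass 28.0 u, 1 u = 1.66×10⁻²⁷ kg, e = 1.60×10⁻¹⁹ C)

v = qBr/m = (2×1.60×10^-19)(0.0244)(0.284) / (4.65×10^-26) = 4.77×10^4 m/s.
K = ½mv² = 0.5·(4.65×10^-26)·(4.77×10^4)² = 5.29×10^-17 J = 0.331 keV.

K ≈ 0.331 keV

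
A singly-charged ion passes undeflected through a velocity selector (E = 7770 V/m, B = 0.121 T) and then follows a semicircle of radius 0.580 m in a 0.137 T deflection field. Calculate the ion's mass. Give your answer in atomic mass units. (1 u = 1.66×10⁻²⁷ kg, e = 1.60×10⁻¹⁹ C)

v = E/B₁ = 6.42×10^4 m/s.
From r = mv/(qB₂), m = qB₂r/v = (1×1.60×10^-19)(0.137)(0.580) / (6.42×10^4) = 1.98×10^-25 kg.
In atomic mass units: m = 1.98×10^-25 / 1.66×10^-27 = 119 u.

m ≈ 119 u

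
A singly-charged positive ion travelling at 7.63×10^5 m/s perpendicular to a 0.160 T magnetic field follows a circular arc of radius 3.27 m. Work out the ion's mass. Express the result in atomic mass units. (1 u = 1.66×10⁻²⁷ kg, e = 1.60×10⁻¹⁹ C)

qvB = mv²/r ⇒ m = qBr/v.
m = (1×1.60×10^-19)(0.160)(3.27) / (7.63×10^5) = 1.10×10^-25 kg = 66.1 u.

m ≈ 66.1 u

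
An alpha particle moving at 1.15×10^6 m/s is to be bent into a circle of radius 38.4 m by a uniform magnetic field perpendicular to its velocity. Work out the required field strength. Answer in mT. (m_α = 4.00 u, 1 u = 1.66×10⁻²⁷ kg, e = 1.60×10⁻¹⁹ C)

qvB = mv²/r gives B = mv/(qr).
B = (6.64×10^-27)(1.15×10^6) / [(2×1.60×10^-19)(38.4)] = 6.21×10^-4 T.

B ≈ 0.621 mT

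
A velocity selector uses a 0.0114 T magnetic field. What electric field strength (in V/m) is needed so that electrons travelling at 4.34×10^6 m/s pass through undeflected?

E ≈ 4.95×10^4 V/m

qE = qvB ⇒ E = vB = (4.34×10^6)(0.0114) = 4.95×10^4 V/m.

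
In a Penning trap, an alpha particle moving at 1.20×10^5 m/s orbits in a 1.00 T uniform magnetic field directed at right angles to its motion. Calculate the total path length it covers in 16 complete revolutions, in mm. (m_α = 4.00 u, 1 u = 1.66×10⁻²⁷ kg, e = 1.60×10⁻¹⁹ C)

r = mv/(qB) = 2.49×10^-3 m, so one revolution covers 2πr = 0.0156 m.
In 16 revolutions: L = 16·2πr = 0.250 m.

L ≈ 250 mm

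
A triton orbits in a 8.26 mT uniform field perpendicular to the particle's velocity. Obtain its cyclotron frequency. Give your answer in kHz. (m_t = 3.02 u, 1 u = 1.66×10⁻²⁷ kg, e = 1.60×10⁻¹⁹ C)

f = qB/(2πm) = (1×1.60×10^-19)(8.26×10^-3) / [2π(5.01×10^-27)] = 4.20×10^4 Hz.

f ≈ 42.0 kHz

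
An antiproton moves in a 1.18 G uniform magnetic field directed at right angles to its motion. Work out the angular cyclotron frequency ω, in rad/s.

ω ≈ 1.13×10^4 rad/s

ω = qB/m = (1×1.60×10^-19)(1.18×10^-4) / (1.67×10^-27) = 1.13×10^4 rad/s.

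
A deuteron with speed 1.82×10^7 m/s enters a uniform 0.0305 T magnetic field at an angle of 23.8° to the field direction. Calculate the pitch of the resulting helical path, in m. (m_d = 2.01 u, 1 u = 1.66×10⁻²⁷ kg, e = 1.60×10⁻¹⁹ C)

pitch ≈ 71.5 m

The velocity component along B is v∥ = v cos23.8° = 1.67×10^7 m/s.
The cyclotron period T = 2πm/(qB) = 4.30×10^-6 s is set by m, q, B alone.
Pitch = v∥·T = (1.67×10^7)(4.30×10^-6) = 71.5 m.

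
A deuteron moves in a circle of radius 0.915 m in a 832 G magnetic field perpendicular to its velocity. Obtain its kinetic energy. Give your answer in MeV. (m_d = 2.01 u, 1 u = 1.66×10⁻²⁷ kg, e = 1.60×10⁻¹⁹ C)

v = qBr/m = (1×1.60×10^-19)(0.0832)(0.915) / (3.34×10^-27) = 3.65×10^6 m/s.
K = ½mv² = 0.5·(3.34×10^-27)·(3.65×10^6)² = 2.22×10^-14 J = 0.139 MeV.

K ≈ 0.139 MeV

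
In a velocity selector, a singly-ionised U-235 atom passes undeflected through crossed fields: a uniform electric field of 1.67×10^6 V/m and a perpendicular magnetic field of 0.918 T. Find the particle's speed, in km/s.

For zero net force, qE = qvB, so v = E/B.
v = (1.67×10^6) / (0.918) = 1.82×10^6 m/s.

v ≈ 1820 km/s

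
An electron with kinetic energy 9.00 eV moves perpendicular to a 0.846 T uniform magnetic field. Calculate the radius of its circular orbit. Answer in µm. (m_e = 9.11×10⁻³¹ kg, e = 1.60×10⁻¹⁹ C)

Convert the energy: K = 9.00 eV = 1.44×10^-18 J.
v = √(2K/m) = √(2·1.44×10^-18/9.11×10^-31) = 1.78×10^6 m/s.
r = mv/(qB) = (9.11×10^-31)(1.78×10^6) / [(1×1.60×10^-19)(0.846)] = 1.20×10^-5 m.

r ≈ 12.0 µm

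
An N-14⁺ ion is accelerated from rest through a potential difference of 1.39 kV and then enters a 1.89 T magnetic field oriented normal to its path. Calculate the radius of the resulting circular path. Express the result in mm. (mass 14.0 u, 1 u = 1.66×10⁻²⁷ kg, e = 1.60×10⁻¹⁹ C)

r ≈ 10.6 mm

The kinetic energy gained is K = qV = (1×1.60×10^-19)(1390) = 2.22×10^-16 J.
v = √(2K/m) = 1.38×10^5 m/s.
r = mv/(qB) = (2.32×10^-26)(1.38×10^5) / [(1×1.60×10^-19)(1.89)] = 0.0106 m.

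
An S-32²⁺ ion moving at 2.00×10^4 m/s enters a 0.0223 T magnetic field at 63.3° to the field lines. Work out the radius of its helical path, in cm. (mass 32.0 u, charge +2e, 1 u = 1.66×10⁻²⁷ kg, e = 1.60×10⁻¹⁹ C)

Only the perpendicular component v⊥ = v sin63.3° = 1.79×10^4 m/s is bent by the field.
r = m v⊥ /(qB) = (5.31×10^-26)(1.79×10^4) / [(2×1.60×10^-19)(0.0223)] = 0.133 m.

r ≈ 13.3 cm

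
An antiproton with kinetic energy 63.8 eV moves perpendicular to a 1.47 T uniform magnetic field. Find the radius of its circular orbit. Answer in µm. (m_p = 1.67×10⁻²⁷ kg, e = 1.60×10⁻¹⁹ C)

Convert the energy: K = 63.8 eV = 1.02×10^-17 J.
v = √(2K/m) = √(2·1.02×10^-17/1.67×10^-27) = 1.11×10^5 m/s.
r = mv/(qB) = (1.67×10^-27)(1.11×10^5) / [(1×1.60×10^-19)(1.47)] = 7.85×10^-4 m.

r ≈ 785 µm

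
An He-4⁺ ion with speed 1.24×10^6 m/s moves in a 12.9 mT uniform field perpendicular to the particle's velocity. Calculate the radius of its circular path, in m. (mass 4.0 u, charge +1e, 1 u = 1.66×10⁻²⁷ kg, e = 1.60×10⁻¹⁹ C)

r ≈ 3.99 m

The magnetic force provides the centripetal force: qvB = mv²/r, so r = mv/(qB).
r = (6.64×10^-27 kg)(1.24×10^6 m/s) / [(1×1.60×10^-19 C)(0.0129 T)] = 3.99 m.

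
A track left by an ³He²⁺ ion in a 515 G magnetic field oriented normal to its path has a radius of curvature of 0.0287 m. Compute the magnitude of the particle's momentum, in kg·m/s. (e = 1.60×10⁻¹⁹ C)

p ≈ 4.73×10^-22 kg·m/s

Since qvB = mv²/r, the momentum p = mv = qBr.
p = (2×1.60×10^-19)(0.0515)(0.0287) = 4.73×10^-22 kg·m/s.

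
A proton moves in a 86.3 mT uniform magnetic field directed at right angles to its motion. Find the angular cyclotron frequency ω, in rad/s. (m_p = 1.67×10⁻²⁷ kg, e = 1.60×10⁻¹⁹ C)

ω = qB/m = (1×1.60×10^-19)(0.0863) / (1.67×10^-27) = 8.27×10^6 rad/s.

ω ≈ 8.27×10^6 rad/s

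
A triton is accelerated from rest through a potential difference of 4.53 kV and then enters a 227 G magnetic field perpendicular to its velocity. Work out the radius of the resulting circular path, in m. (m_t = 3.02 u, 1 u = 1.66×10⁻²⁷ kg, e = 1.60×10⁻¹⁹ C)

r ≈ 0.742 m

The kinetic energy gained is K = qV = (1×1.60×10^-19)(4530) = 7.25×10^-16 J.
v = √(2K/m) = 5.38×10^5 m/s.
r = mv/(qB) = (5.01×10^-27)(5.38×10^5) / [(1×1.60×10^-19)(0.0227)] = 0.742 m.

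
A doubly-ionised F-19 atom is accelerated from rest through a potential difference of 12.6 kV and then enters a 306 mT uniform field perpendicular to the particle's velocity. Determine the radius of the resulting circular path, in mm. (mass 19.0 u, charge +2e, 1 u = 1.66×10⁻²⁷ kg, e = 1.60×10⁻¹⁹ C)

The kinetic energy gained is K = qV = (2×1.60×10^-19)(1.26×10^4) = 4.03×10^-15 J.
v = √(2K/m) = 5.06×10^5 m/s.
r = mv/(qB) = (3.15×10^-26)(5.06×10^5) / [(2×1.60×10^-19)(0.306)] = 0.163 m.

r ≈ 163 mm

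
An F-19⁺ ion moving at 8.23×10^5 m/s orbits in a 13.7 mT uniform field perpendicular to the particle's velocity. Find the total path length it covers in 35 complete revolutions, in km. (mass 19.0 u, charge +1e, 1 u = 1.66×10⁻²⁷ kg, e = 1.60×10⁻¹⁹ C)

r = mv/(qB) = 11.8 m, so one revolution covers 2πr = 74.4 m.
In 35 revolutions: L = 35·2πr = 2600 m.

L ≈ 2.60 km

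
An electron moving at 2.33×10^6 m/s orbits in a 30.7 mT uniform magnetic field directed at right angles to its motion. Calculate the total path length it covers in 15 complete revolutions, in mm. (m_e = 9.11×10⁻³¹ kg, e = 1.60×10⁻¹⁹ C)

r = mv/(qB) = 4.32×10^-4 m, so one revolution covers 2πr = 2.72×10^-3 m.
In 15 revolutions: L = 15·2πr = 0.0407 m.

L ≈ 40.7 mm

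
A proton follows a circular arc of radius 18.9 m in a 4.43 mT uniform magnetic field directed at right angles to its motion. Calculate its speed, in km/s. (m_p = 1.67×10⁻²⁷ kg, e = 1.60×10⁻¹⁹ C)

From qvB = mv²/r, v = qBr/m.
v = (1×1.60×10^-19)(4.43×10^-3)(18.9) / (1.67×10^-27) = 8.02×10^6 m/s.

v ≈ 8020 km/s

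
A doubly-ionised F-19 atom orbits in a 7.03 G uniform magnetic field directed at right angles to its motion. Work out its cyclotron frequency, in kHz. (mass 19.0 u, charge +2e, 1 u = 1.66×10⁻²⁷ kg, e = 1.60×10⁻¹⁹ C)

f = qB/(2πm) = (2×1.60×10^-19)(7.03×10^-4) / [2π(3.15×10^-26)] = 1140 Hz.

f ≈ 1.14 kHz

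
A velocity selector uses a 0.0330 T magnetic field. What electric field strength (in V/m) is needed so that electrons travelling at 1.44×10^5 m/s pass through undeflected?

E ≈ 4750 V/m

qE = qvB ⇒ E = vB = (1.44×10^5)(0.0330) = 4750 V/m.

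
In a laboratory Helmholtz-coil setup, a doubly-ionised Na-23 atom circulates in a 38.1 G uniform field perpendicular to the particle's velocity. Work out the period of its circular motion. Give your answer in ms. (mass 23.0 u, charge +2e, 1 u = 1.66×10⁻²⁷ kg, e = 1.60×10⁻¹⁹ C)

The cyclotron period is independent of speed: T = 2πm/(qB).
T = 2π(3.82×10^-26) / [(2×1.60×10^-19)(3.81×10^-3)] = 1.97×10^-4 s.

T ≈ 0.197 ms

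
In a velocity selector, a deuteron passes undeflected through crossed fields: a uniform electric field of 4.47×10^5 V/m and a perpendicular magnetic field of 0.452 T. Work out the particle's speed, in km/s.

For zero net force, qE = qvB, so v = E/B.
v = (4.47×10^5) / (0.452) = 9.89×10^5 m/s.

v ≈ 989 km/s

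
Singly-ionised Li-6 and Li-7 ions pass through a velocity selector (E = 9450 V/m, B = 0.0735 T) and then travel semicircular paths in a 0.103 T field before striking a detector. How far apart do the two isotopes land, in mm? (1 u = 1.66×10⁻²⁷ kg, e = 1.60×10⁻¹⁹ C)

Δd ≈ 25.9 mm

Both emerge at v = E/B₁ = 1.29×10^5 m/s.
r = mv/(qB₂), so r₁ = 0.0777 m and r₂ = 0.0907 m, giving Δr = 0.0130 m.
After a semicircle each ion lands a diameter 2r from the entry slit, so the separation is 2Δr = 0.0259 m.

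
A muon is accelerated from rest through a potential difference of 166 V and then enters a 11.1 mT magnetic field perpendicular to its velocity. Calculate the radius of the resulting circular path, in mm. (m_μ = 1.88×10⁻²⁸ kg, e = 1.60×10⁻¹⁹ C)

The kinetic energy gained is K = qV = (1×1.60×10^-19)(166) = 2.66×10^-17 J.
v = √(2K/m) = 5.32×10^5 m/s.
r = mv/(qB) = (1.88×10^-28)(5.32×10^5) / [(1×1.60×10^-19)(0.0111)] = 0.0563 m.

r ≈ 56.3 mm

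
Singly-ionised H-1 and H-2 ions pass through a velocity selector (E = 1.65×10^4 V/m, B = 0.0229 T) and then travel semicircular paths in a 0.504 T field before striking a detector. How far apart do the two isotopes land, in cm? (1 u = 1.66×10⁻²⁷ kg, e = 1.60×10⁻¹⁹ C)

Both emerge at v = E/B₁ = 7.21×10^5 m/s.
r = mv/(qB₂), so r₁ = 0.0148 m and r₂ = 0.0297 m, giving Δr = 0.0148 m.
After a semicircle each ion lands a diameter 2r from the entry slit, so the separation is 2Δr = 0.0297 m.

Δd ≈ 2.97 cm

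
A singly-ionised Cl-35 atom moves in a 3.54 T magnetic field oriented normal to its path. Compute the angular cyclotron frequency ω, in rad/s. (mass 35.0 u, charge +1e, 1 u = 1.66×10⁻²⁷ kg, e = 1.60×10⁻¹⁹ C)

ω ≈ 9.75×10^6 rad/s

ω = qB/m = (1×1.60×10^-19)(3.54) / (5.81×10^-26) = 9.75×10^6 rad/s.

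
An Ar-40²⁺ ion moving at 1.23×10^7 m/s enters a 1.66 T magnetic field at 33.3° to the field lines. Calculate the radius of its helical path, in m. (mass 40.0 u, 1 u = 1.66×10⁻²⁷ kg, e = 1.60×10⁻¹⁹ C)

r ≈ 0.844 m

Only the perpendicular component v⊥ = v sin33.3° = 6.75×10^6 m/s is bent by the field.
r = m v⊥ /(qB) = (6.64×10^-26)(6.75×10^6) / [(2×1.60×10^-19)(1.66)] = 0.844 m.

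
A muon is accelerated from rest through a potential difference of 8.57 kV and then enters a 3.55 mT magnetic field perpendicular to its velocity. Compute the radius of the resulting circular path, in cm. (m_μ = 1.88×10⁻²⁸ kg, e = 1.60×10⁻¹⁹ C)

r ≈ 126 cm

The kinetic energy gained is K = qV = (1×1.60×10^-19)(8570) = 1.37×10^-15 J.
v = √(2K/m) = 3.82×10^6 m/s.
r = mv/(qB) = (1.88×10^-28)(3.82×10^6) / [(1×1.60×10^-19)(3.55×10^-3)] = 1.26 m.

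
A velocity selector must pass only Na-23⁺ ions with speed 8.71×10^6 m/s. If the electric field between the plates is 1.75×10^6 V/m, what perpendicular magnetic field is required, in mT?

B ≈ 201 mT

qE = qvB ⇒ B = E/v = (1.75×10^6) / (8.71×10^6) = 0.201 T.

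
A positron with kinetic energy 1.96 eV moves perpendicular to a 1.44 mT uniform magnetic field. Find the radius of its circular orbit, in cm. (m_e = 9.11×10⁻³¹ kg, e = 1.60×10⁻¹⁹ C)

r ≈ 0.328 cm

Convert the energy: K = 1.96 eV = 3.14×10^-19 J.
v = √(2K/m) = √(2·3.14×10^-19/9.11×10^-31) = 8.30×10^5 m/s.
r = mv/(qB) = (9.11×10^-31)(8.30×10^5) / [(1×1.60×10^-19)(1.44×10^-3)] = 3.28×10^-3 m.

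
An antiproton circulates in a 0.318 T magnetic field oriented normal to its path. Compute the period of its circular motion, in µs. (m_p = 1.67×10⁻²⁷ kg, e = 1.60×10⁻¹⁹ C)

The cyclotron period is independent of speed: T = 2πm/(qB).
T = 2π(1.67×10^-27) / [(1×1.60×10^-19)(0.318)] = 2.06×10^-7 s.

T ≈ 0.206 µs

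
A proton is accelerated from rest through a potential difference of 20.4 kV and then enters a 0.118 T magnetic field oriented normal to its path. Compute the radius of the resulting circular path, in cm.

The kinetic energy gained is K = qV = (1×1.60×10^-19)(2.04×10^4) = 3.26×10^-15 J.
v = √(2K/m) = 1.98×10^6 m/s.
r = mv/(qB) = (1.67×10^-27)(1.98×10^6) / [(1×1.60×10^-19)(0.118)] = 0.175 m.

r ≈ 17.5 cm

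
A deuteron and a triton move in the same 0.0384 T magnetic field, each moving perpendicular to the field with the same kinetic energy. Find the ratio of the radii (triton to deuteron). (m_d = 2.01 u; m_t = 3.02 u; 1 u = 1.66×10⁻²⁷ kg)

r = √(2mK)/(qB) ⇒ at equal K, r ∝ √m/q.
r_{triton}/r_{deuteron} = 1.23.

ratio ≈ 1.23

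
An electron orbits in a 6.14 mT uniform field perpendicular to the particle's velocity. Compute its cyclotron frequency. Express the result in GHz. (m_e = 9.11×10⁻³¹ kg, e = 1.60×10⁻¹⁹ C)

f = qB/(2πm) = (1×1.60×10^-19)(6.14×10^-3) / [2π(9.11×10^-31)] = 1.72×10^8 Hz.

f ≈ 0.172 GHz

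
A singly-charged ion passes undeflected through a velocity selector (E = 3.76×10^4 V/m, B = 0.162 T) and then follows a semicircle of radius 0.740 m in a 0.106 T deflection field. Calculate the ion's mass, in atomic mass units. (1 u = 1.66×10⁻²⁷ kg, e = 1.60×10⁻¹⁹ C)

m ≈ 32.6 u

v = E/B₁ = 2.32×10^5 m/s.
From r = mv/(qB₂), m = qB₂r/v = (1×1.60×10^-19)(0.106)(0.740) / (2.32×10^5) = 5.41×10^-26 kg.
In atomic mass units: m = 5.41×10^-26 / 1.66×10^-27 = 32.6 u.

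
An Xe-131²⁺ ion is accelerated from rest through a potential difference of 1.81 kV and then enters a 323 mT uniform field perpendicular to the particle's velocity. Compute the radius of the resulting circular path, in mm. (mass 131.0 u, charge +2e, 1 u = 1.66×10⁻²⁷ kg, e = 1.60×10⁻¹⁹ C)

r ≈ 154 mm

The kinetic energy gained is K = qV = (2×1.60×10^-19)(1810) = 5.79×10^-16 J.
v = √(2K/m) = 7.30×10^4 m/s.
r = mv/(qB) = (2.17×10^-25)(7.30×10^4) / [(2×1.60×10^-19)(0.323)] = 0.154 m.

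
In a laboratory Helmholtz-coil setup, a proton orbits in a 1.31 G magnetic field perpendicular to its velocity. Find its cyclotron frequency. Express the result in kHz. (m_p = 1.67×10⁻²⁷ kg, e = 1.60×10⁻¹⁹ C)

f ≈ 2.00 kHz

f = qB/(2πm) = (1×1.60×10^-19)(1.31×10^-4) / [2π(1.67×10^-27)] = 2000 Hz.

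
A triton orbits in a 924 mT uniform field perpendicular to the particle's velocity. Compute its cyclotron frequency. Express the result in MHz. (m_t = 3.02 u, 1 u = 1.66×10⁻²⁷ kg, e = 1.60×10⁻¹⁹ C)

f = qB/(2πm) = (1×1.60×10^-19)(0.924) / [2π(5.01×10^-27)] = 4.69×10^6 Hz.

f ≈ 4.69 MHz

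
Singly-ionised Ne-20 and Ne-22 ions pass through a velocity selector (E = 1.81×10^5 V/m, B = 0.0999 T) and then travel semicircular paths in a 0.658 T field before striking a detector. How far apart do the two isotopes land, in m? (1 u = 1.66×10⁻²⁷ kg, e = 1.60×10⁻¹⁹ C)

Δd ≈ 0.114 m

Both emerge at v = E/B₁ = 1.81×10^6 m/s.
r = mv/(qB₂), so r₁ = 0.5714 m and r₂ = 0.6285 m, giving Δr = 0.0571 m.
After a semicircle each ion lands a diameter 2r from the entry slit, so the separation is 2Δr = 0.114 m.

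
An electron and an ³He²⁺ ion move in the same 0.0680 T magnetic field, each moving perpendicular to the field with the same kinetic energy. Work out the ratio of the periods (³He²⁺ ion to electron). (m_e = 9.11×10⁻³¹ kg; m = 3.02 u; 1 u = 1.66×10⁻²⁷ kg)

ratio ≈ 2750

T = 2πm/(qB) is independent of speed, so T₂/T₁ = (m₂/q₂)/(m₁/q₁).
T_{³He²⁺ ion}/T_{electron} = (5.01×10^-27/2e) / (9.11×10^-31/1e) = 2750.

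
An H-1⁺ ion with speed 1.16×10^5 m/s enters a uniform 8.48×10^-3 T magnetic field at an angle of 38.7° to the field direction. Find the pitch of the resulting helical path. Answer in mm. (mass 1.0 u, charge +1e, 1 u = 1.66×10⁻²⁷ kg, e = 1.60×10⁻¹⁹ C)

The velocity component along B is v∥ = v cos38.7° = 9.05×10^4 m/s.
The cyclotron period T = 2πm/(qB) = 7.69×10^-6 s is set by m, q, B alone.
Pitch = v∥·T = (9.05×10^4)(7.69×10^-6) = 0.696 m.

pitch ≈ 696 mm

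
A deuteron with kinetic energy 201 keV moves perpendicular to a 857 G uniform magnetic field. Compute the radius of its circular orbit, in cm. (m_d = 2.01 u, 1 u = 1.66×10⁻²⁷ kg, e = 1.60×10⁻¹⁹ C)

r ≈ 107 cm

Convert the energy: K = 201 keV = 3.22×10^-14 J.
v = √(2K/m) = √(2·3.22×10^-14/3.34×10^-27) = 4.39×10^6 m/s.
r = mv/(qB) = (3.34×10^-27)(4.39×10^6) / [(1×1.60×10^-19)(0.0857)] = 1.07 m.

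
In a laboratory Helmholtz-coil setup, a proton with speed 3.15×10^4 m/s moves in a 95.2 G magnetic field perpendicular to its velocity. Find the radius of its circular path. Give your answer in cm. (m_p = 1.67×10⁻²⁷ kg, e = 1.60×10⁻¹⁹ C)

r ≈ 3.45 cm

The magnetic force provides the centripetal force: qvB = mv²/r, so r = mv/(qB).
r = (1.67×10^-27 kg)(3.15×10^4 m/s) / [(1×1.60×10^-19 C)(9.52×10^-3 T)] = 0.0345 m.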